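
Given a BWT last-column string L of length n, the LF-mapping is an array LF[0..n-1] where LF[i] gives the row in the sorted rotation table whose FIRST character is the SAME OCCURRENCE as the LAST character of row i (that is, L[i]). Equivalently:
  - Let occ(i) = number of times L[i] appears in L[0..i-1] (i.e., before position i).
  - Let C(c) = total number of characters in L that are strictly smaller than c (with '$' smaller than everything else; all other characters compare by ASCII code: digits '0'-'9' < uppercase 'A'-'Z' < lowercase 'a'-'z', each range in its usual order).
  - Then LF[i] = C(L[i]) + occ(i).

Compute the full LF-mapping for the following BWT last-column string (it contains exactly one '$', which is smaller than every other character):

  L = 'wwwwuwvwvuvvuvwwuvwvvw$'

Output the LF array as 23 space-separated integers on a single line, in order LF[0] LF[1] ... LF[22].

Answer: 13 14 15 16 1 17 5 18 6 2 7 8 3 9 19 20 4 10 21 11 12 22 0

Derivation:
Char counts: '$':1, 'u':4, 'v':8, 'w':10
C (first-col start): C('$')=0, C('u')=1, C('v')=5, C('w')=13
L[0]='w': occ=0, LF[0]=C('w')+0=13+0=13
L[1]='w': occ=1, LF[1]=C('w')+1=13+1=14
L[2]='w': occ=2, LF[2]=C('w')+2=13+2=15
L[3]='w': occ=3, LF[3]=C('w')+3=13+3=16
L[4]='u': occ=0, LF[4]=C('u')+0=1+0=1
L[5]='w': occ=4, LF[5]=C('w')+4=13+4=17
L[6]='v': occ=0, LF[6]=C('v')+0=5+0=5
L[7]='w': occ=5, LF[7]=C('w')+5=13+5=18
L[8]='v': occ=1, LF[8]=C('v')+1=5+1=6
L[9]='u': occ=1, LF[9]=C('u')+1=1+1=2
L[10]='v': occ=2, LF[10]=C('v')+2=5+2=7
L[11]='v': occ=3, LF[11]=C('v')+3=5+3=8
L[12]='u': occ=2, LF[12]=C('u')+2=1+2=3
L[13]='v': occ=4, LF[13]=C('v')+4=5+4=9
L[14]='w': occ=6, LF[14]=C('w')+6=13+6=19
L[15]='w': occ=7, LF[15]=C('w')+7=13+7=20
L[16]='u': occ=3, LF[16]=C('u')+3=1+3=4
L[17]='v': occ=5, LF[17]=C('v')+5=5+5=10
L[18]='w': occ=8, LF[18]=C('w')+8=13+8=21
L[19]='v': occ=6, LF[19]=C('v')+6=5+6=11
L[20]='v': occ=7, LF[20]=C('v')+7=5+7=12
L[21]='w': occ=9, LF[21]=C('w')+9=13+9=22
L[22]='$': occ=0, LF[22]=C('$')+0=0+0=0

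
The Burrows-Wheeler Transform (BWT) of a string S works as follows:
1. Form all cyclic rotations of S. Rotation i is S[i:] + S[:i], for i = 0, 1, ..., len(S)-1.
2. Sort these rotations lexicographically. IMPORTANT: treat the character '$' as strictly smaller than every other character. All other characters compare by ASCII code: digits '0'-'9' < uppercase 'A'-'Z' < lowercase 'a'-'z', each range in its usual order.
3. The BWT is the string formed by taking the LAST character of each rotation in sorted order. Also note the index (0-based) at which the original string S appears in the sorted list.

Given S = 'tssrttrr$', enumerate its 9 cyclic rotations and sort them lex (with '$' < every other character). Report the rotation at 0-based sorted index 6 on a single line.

Answer: trr$tssrt

Derivation:
All 9 rotations (rotation i = S[i:]+S[:i]):
  rot[0] = tssrttrr$
  rot[1] = ssrttrr$t
  rot[2] = srttrr$ts
  rot[3] = rttrr$tss
  rot[4] = ttrr$tssr
  rot[5] = trr$tssrt
  rot[6] = rr$tssrtt
  rot[7] = r$tssrttr
  rot[8] = $tssrttrr
Sorted (with $ < everything):
  sorted[0] = $tssrttrr
  sorted[1] = r$tssrttr
  sorted[2] = rr$tssrtt
  sorted[3] = rttrr$tss
  sorted[4] = srttrr$ts
  sorted[5] = ssrttrr$t
  sorted[6] = trr$tssrt
  sorted[7] = tssrttrr$
  sorted[8] = ttrr$tssr
sorted[6] = trr$tssrt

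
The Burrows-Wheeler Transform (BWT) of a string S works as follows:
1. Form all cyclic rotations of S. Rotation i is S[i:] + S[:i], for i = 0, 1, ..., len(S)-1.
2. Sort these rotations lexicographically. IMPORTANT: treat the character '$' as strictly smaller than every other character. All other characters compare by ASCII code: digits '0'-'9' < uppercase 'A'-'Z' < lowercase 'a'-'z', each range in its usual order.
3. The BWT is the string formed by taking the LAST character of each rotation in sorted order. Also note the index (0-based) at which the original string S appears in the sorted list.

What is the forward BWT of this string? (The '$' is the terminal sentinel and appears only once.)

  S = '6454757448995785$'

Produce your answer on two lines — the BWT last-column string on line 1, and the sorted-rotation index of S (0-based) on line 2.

Answer: 576548479$5457498
9

Derivation:
All 17 rotations (rotation i = S[i:]+S[:i]):
  rot[0] = 6454757448995785$
  rot[1] = 454757448995785$6
  rot[2] = 54757448995785$64
  rot[3] = 4757448995785$645
  rot[4] = 757448995785$6454
  rot[5] = 57448995785$64547
  rot[6] = 7448995785$645475
  rot[7] = 448995785$6454757
  rot[8] = 48995785$64547574
  rot[9] = 8995785$645475744
  rot[10] = 995785$6454757448
  rot[11] = 95785$64547574489
  rot[12] = 5785$645475744899
  rot[13] = 785$6454757448995
  rot[14] = 85$64547574489957
  rot[15] = 5$645475744899578
  rot[16] = $6454757448995785
Sorted (with $ < everything):
  sorted[0] = $6454757448995785  (last char: '5')
  sorted[1] = 448995785$6454757  (last char: '7')
  sorted[2] = 454757448995785$6  (last char: '6')
  sorted[3] = 4757448995785$645  (last char: '5')
  sorted[4] = 48995785$64547574  (last char: '4')
  sorted[5] = 5$645475744899578  (last char: '8')
  sorted[6] = 54757448995785$64  (last char: '4')
  sorted[7] = 57448995785$64547  (last char: '7')
  sorted[8] = 5785$645475744899  (last char: '9')
  sorted[9] = 6454757448995785$  (last char: '$')
  sorted[10] = 7448995785$645475  (last char: '5')
  sorted[11] = 757448995785$6454  (last char: '4')
  sorted[12] = 785$6454757448995  (last char: '5')
  sorted[13] = 85$64547574489957  (last char: '7')
  sorted[14] = 8995785$645475744  (last char: '4')
  sorted[15] = 95785$64547574489  (last char: '9')
  sorted[16] = 995785$6454757448  (last char: '8')
Last column: 576548479$5457498
Original string S is at sorted index 9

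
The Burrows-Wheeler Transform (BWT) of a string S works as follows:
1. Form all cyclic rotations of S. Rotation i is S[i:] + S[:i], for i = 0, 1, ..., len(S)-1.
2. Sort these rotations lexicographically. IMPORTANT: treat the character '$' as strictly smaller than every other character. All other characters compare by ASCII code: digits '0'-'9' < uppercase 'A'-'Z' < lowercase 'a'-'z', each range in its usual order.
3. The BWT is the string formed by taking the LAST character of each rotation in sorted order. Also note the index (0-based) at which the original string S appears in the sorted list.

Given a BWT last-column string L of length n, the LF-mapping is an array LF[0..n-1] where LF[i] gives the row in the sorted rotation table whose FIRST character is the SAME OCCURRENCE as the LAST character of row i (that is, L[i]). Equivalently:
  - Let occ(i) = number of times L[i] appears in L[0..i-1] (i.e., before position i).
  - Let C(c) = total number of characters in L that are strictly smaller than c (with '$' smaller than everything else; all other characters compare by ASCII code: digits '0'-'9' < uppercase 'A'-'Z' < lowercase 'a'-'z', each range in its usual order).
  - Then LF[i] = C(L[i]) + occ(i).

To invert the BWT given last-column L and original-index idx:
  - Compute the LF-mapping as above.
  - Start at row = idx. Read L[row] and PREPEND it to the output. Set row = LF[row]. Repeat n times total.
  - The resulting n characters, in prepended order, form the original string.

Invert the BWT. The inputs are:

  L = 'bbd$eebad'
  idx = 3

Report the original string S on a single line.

LF mapping: 2 3 5 0 7 8 4 1 6
Walk LF starting at row 3, prepending L[row]:
  step 1: row=3, L[3]='$', prepend. Next row=LF[3]=0
  step 2: row=0, L[0]='b', prepend. Next row=LF[0]=2
  step 3: row=2, L[2]='d', prepend. Next row=LF[2]=5
  step 4: row=5, L[5]='e', prepend. Next row=LF[5]=8
  step 5: row=8, L[8]='d', prepend. Next row=LF[8]=6
  step 6: row=6, L[6]='b', prepend. Next row=LF[6]=4
  step 7: row=4, L[4]='e', prepend. Next row=LF[4]=7
  step 8: row=7, L[7]='a', prepend. Next row=LF[7]=1
  step 9: row=1, L[1]='b', prepend. Next row=LF[1]=3
Reversed output: baebdedb$

Answer: baebdedb$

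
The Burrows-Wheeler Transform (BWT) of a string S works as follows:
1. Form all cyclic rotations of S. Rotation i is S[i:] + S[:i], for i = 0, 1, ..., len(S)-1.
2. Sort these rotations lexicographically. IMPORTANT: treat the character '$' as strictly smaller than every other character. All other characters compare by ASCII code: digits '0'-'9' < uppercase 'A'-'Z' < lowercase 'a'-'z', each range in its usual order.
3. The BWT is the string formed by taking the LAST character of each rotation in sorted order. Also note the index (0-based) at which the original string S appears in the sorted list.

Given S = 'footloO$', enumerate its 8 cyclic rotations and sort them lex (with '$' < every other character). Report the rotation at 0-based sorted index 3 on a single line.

All 8 rotations (rotation i = S[i:]+S[:i]):
  rot[0] = footloO$
  rot[1] = ootloO$f
  rot[2] = otloO$fo
  rot[3] = tloO$foo
  rot[4] = loO$foot
  rot[5] = oO$footl
  rot[6] = O$footlo
  rot[7] = $footloO
Sorted (with $ < everything):
  sorted[0] = $footloO
  sorted[1] = O$footlo
  sorted[2] = footloO$
  sorted[3] = loO$foot
  sorted[4] = oO$footl
  sorted[5] = ootloO$f
  sorted[6] = otloO$fo
  sorted[7] = tloO$foo
sorted[3] = loO$foot

Answer: loO$foot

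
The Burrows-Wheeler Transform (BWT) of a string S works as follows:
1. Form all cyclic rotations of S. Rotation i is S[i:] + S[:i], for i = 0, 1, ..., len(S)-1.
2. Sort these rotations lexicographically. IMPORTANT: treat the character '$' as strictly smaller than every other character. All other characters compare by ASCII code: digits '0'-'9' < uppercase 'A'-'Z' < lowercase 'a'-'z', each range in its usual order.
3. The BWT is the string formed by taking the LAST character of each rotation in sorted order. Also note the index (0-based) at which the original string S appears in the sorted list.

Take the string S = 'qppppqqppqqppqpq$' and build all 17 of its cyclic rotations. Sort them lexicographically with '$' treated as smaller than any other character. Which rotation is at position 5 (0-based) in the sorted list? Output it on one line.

Answer: ppqqppqqppqpq$qpp

Derivation:
All 17 rotations (rotation i = S[i:]+S[:i]):
  rot[0] = qppppqqppqqppqpq$
  rot[1] = ppppqqppqqppqpq$q
  rot[2] = pppqqppqqppqpq$qp
  rot[3] = ppqqppqqppqpq$qpp
  rot[4] = pqqppqqppqpq$qppp
  rot[5] = qqppqqppqpq$qpppp
  rot[6] = qppqqppqpq$qppppq
  rot[7] = ppqqppqpq$qppppqq
  rot[8] = pqqppqpq$qppppqqp
  rot[9] = qqppqpq$qppppqqpp
  rot[10] = qppqpq$qppppqqppq
  rot[11] = ppqpq$qppppqqppqq
  rot[12] = pqpq$qppppqqppqqp
  rot[13] = qpq$qppppqqppqqpp
  rot[14] = pq$qppppqqppqqppq
  rot[15] = q$qppppqqppqqppqp
  rot[16] = $qppppqqppqqppqpq
Sorted (with $ < everything):
  sorted[0] = $qppppqqppqqppqpq
  sorted[1] = ppppqqppqqppqpq$q
  sorted[2] = pppqqppqqppqpq$qp
  sorted[3] = ppqpq$qppppqqppqq
  sorted[4] = ppqqppqpq$qppppqq
  sorted[5] = ppqqppqqppqpq$qpp
  sorted[6] = pq$qppppqqppqqppq
  sorted[7] = pqpq$qppppqqppqqp
  sorted[8] = pqqppqpq$qppppqqp
  sorted[9] = pqqppqqppqpq$qppp
  sorted[10] = q$qppppqqppqqppqp
  sorted[11] = qppppqqppqqppqpq$
  sorted[12] = qppqpq$qppppqqppq
  sorted[13] = qppqqppqpq$qppppq
  sorted[14] = qpq$qppppqqppqqpp
  sorted[15] = qqppqpq$qppppqqpp
  sorted[16] = qqppqqppqpq$qpppp
sorted[5] = ppqqppqqppqpq$qpp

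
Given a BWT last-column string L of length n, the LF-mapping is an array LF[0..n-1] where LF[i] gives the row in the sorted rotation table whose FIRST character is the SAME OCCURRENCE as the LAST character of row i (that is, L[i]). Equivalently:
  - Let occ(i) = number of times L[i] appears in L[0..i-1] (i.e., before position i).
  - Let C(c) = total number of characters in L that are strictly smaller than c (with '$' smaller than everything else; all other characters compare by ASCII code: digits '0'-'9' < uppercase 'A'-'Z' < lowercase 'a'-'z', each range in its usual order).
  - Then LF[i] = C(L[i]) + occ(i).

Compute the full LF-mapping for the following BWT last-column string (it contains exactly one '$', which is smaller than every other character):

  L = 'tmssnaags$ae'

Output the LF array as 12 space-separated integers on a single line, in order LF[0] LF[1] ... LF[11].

Answer: 11 6 8 9 7 1 2 5 10 0 3 4

Derivation:
Char counts: '$':1, 'a':3, 'e':1, 'g':1, 'm':1, 'n':1, 's':3, 't':1
C (first-col start): C('$')=0, C('a')=1, C('e')=4, C('g')=5, C('m')=6, C('n')=7, C('s')=8, C('t')=11
L[0]='t': occ=0, LF[0]=C('t')+0=11+0=11
L[1]='m': occ=0, LF[1]=C('m')+0=6+0=6
L[2]='s': occ=0, LF[2]=C('s')+0=8+0=8
L[3]='s': occ=1, LF[3]=C('s')+1=8+1=9
L[4]='n': occ=0, LF[4]=C('n')+0=7+0=7
L[5]='a': occ=0, LF[5]=C('a')+0=1+0=1
L[6]='a': occ=1, LF[6]=C('a')+1=1+1=2
L[7]='g': occ=0, LF[7]=C('g')+0=5+0=5
L[8]='s': occ=2, LF[8]=C('s')+2=8+2=10
L[9]='$': occ=0, LF[9]=C('$')+0=0+0=0
L[10]='a': occ=2, LF[10]=C('a')+2=1+2=3
L[11]='e': occ=0, LF[11]=C('e')+0=4+0=4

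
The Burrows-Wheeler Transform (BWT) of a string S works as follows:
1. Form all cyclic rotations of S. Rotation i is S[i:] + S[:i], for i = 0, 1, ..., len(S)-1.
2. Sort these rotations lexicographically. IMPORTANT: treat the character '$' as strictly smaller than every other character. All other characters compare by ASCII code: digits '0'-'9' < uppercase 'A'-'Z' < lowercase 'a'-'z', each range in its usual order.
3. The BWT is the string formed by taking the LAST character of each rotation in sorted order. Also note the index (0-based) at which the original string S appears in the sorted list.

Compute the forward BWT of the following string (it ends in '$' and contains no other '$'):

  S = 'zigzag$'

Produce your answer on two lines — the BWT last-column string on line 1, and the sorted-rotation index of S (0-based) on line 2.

All 7 rotations (rotation i = S[i:]+S[:i]):
  rot[0] = zigzag$
  rot[1] = igzag$z
  rot[2] = gzag$zi
  rot[3] = zag$zig
  rot[4] = ag$zigz
  rot[5] = g$zigza
  rot[6] = $zigzag
Sorted (with $ < everything):
  sorted[0] = $zigzag  (last char: 'g')
  sorted[1] = ag$zigz  (last char: 'z')
  sorted[2] = g$zigza  (last char: 'a')
  sorted[3] = gzag$zi  (last char: 'i')
  sorted[4] = igzag$z  (last char: 'z')
  sorted[5] = zag$zig  (last char: 'g')
  sorted[6] = zigzag$  (last char: '$')
Last column: gzaizg$
Original string S is at sorted index 6

Answer: gzaizg$
6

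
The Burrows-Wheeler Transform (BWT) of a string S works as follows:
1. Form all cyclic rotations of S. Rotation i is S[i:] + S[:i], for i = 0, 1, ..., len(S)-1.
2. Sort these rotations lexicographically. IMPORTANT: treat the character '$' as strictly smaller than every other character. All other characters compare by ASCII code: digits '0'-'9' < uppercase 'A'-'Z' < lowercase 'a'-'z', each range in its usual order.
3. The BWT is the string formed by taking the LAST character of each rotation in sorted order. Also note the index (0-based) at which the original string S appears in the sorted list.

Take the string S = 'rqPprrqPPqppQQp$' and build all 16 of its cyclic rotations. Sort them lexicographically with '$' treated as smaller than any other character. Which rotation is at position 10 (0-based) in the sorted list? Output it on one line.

Answer: qPPqppQQp$rqPprr

Derivation:
All 16 rotations (rotation i = S[i:]+S[:i]):
  rot[0] = rqPprrqPPqppQQp$
  rot[1] = qPprrqPPqppQQp$r
  rot[2] = PprrqPPqppQQp$rq
  rot[3] = prrqPPqppQQp$rqP
  rot[4] = rrqPPqppQQp$rqPp
  rot[5] = rqPPqppQQp$rqPpr
  rot[6] = qPPqppQQp$rqPprr
  rot[7] = PPqppQQp$rqPprrq
  rot[8] = PqppQQp$rqPprrqP
  rot[9] = qppQQp$rqPprrqPP
  rot[10] = ppQQp$rqPprrqPPq
  rot[11] = pQQp$rqPprrqPPqp
  rot[12] = QQp$rqPprrqPPqpp
  rot[13] = Qp$rqPprrqPPqppQ
  rot[14] = p$rqPprrqPPqppQQ
  rot[15] = $rqPprrqPPqppQQp
Sorted (with $ < everything):
  sorted[0] = $rqPprrqPPqppQQp
  sorted[1] = PPqppQQp$rqPprrq
  sorted[2] = PprrqPPqppQQp$rq
  sorted[3] = PqppQQp$rqPprrqP
  sorted[4] = QQp$rqPprrqPPqpp
  sorted[5] = Qp$rqPprrqPPqppQ
  sorted[6] = p$rqPprrqPPqppQQ
  sorted[7] = pQQp$rqPprrqPPqp
  sorted[8] = ppQQp$rqPprrqPPq
  sorted[9] = prrqPPqppQQp$rqP
  sorted[10] = qPPqppQQp$rqPprr
  sorted[11] = qPprrqPPqppQQp$r
  sorted[12] = qppQQp$rqPprrqPP
  sorted[13] = rqPPqppQQp$rqPpr
  sorted[14] = rqPprrqPPqppQQp$
  sorted[15] = rrqPPqppQQp$rqPp
sorted[10] = qPPqppQQp$rqPprr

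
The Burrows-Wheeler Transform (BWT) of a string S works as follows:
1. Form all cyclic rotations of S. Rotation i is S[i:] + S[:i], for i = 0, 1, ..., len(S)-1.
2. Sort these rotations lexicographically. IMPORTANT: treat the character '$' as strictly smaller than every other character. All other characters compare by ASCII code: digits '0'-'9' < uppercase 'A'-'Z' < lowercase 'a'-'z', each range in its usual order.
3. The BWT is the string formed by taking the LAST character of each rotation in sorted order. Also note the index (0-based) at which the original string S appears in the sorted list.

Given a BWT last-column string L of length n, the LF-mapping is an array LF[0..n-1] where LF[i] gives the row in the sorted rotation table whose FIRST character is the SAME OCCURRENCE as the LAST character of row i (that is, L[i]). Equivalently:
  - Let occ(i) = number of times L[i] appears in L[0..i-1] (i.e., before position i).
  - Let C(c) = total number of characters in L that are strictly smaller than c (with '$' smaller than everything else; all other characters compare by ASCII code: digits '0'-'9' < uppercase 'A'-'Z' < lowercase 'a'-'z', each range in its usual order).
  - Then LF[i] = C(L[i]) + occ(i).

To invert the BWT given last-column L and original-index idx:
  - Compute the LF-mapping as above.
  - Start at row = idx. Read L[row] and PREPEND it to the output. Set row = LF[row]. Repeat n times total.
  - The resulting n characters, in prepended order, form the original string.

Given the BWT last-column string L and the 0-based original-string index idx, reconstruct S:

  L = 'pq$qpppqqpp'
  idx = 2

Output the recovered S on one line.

Answer: pppqqppqqp$

Derivation:
LF mapping: 1 7 0 8 2 3 4 9 10 5 6
Walk LF starting at row 2, prepending L[row]:
  step 1: row=2, L[2]='$', prepend. Next row=LF[2]=0
  step 2: row=0, L[0]='p', prepend. Next row=LF[0]=1
  step 3: row=1, L[1]='q', prepend. Next row=LF[1]=7
  step 4: row=7, L[7]='q', prepend. Next row=LF[7]=9
  step 5: row=9, L[9]='p', prepend. Next row=LF[9]=5
  step 6: row=5, L[5]='p', prepend. Next row=LF[5]=3
  step 7: row=3, L[3]='q', prepend. Next row=LF[3]=8
  step 8: row=8, L[8]='q', prepend. Next row=LF[8]=10
  step 9: row=10, L[10]='p', prepend. Next row=LF[10]=6
  step 10: row=6, L[6]='p', prepend. Next row=LF[6]=4
  step 11: row=4, L[4]='p', prepend. Next row=LF[4]=2
Reversed output: pppqqppqqp$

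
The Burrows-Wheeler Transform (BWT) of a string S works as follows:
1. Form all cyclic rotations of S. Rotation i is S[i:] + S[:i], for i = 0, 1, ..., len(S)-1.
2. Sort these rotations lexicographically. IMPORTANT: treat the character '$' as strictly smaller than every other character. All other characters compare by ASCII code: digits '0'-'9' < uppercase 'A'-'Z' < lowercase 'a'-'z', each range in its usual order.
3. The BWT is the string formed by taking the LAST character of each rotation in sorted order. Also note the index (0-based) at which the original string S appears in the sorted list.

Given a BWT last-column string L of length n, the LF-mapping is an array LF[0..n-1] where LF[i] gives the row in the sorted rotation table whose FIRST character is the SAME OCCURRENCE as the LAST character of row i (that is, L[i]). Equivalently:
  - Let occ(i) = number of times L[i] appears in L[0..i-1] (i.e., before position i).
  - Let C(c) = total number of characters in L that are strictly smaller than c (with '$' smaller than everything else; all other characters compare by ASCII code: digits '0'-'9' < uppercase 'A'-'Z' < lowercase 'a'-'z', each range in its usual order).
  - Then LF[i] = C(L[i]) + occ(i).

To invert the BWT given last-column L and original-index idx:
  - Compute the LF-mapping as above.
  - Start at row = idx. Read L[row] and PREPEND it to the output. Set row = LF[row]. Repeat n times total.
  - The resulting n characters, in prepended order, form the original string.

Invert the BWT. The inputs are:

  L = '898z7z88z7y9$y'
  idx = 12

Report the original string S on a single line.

Answer: z889787yyz9z8$

Derivation:
LF mapping: 3 7 4 11 1 12 5 6 13 2 9 8 0 10
Walk LF starting at row 12, prepending L[row]:
  step 1: row=12, L[12]='$', prepend. Next row=LF[12]=0
  step 2: row=0, L[0]='8', prepend. Next row=LF[0]=3
  step 3: row=3, L[3]='z', prepend. Next row=LF[3]=11
  step 4: row=11, L[11]='9', prepend. Next row=LF[11]=8
  step 5: row=8, L[8]='z', prepend. Next row=LF[8]=13
  step 6: row=13, L[13]='y', prepend. Next row=LF[13]=10
  step 7: row=10, L[10]='y', prepend. Next row=LF[10]=9
  step 8: row=9, L[9]='7', prepend. Next row=LF[9]=2
  step 9: row=2, L[2]='8', prepend. Next row=LF[2]=4
  step 10: row=4, L[4]='7', prepend. Next row=LF[4]=1
  step 11: row=1, L[1]='9', prepend. Next row=LF[1]=7
  step 12: row=7, L[7]='8', prepend. Next row=LF[7]=6
  step 13: row=6, L[6]='8', prepend. Next row=LF[6]=5
  step 14: row=5, L[5]='z', prepend. Next row=LF[5]=12
Reversed output: z889787yyz9z8$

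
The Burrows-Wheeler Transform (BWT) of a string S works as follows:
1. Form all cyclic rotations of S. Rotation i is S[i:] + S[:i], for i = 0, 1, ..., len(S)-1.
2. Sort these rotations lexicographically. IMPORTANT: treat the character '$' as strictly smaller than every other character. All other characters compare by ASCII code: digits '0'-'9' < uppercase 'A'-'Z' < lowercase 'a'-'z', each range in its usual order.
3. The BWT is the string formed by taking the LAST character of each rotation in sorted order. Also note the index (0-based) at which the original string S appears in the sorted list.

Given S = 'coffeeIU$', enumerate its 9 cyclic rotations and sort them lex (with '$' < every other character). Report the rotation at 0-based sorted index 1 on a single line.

All 9 rotations (rotation i = S[i:]+S[:i]):
  rot[0] = coffeeIU$
  rot[1] = offeeIU$c
  rot[2] = ffeeIU$co
  rot[3] = feeIU$cof
  rot[4] = eeIU$coff
  rot[5] = eIU$coffe
  rot[6] = IU$coffee
  rot[7] = U$coffeeI
  rot[8] = $coffeeIU
Sorted (with $ < everything):
  sorted[0] = $coffeeIU
  sorted[1] = IU$coffee
  sorted[2] = U$coffeeI
  sorted[3] = coffeeIU$
  sorted[4] = eIU$coffe
  sorted[5] = eeIU$coff
  sorted[6] = feeIU$cof
  sorted[7] = ffeeIU$co
  sorted[8] = offeeIU$c
sorted[1] = IU$coffee

Answer: IU$coffee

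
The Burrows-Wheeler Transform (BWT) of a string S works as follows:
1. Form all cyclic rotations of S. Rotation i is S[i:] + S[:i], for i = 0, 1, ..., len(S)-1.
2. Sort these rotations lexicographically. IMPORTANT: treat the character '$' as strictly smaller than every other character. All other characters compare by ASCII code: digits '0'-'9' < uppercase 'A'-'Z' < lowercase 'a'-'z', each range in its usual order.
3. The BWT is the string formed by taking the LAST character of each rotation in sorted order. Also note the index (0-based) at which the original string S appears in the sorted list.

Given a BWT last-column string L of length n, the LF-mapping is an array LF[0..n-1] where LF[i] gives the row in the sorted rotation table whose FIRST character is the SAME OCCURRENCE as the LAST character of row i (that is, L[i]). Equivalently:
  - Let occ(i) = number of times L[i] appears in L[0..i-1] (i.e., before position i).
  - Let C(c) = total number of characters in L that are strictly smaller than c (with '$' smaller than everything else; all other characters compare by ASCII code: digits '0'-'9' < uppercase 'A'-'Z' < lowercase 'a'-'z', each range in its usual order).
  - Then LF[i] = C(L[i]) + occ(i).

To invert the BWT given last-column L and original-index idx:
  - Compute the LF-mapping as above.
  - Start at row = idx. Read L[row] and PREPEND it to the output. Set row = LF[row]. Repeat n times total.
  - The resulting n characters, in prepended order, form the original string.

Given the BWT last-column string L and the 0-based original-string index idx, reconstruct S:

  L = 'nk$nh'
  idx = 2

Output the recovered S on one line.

LF mapping: 3 2 0 4 1
Walk LF starting at row 2, prepending L[row]:
  step 1: row=2, L[2]='$', prepend. Next row=LF[2]=0
  step 2: row=0, L[0]='n', prepend. Next row=LF[0]=3
  step 3: row=3, L[3]='n', prepend. Next row=LF[3]=4
  step 4: row=4, L[4]='h', prepend. Next row=LF[4]=1
  step 5: row=1, L[1]='k', prepend. Next row=LF[1]=2
Reversed output: khnn$

Answer: khnn$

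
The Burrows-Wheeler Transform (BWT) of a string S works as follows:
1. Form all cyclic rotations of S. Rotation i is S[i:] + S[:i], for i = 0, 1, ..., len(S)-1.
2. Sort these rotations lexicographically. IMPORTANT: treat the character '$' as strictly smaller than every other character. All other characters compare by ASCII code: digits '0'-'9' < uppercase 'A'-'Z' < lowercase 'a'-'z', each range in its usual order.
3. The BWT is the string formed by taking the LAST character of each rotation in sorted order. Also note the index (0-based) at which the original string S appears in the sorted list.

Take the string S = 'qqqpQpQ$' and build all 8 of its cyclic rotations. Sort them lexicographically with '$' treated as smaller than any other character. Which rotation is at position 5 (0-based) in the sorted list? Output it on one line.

All 8 rotations (rotation i = S[i:]+S[:i]):
  rot[0] = qqqpQpQ$
  rot[1] = qqpQpQ$q
  rot[2] = qpQpQ$qq
  rot[3] = pQpQ$qqq
  rot[4] = QpQ$qqqp
  rot[5] = pQ$qqqpQ
  rot[6] = Q$qqqpQp
  rot[7] = $qqqpQpQ
Sorted (with $ < everything):
  sorted[0] = $qqqpQpQ
  sorted[1] = Q$qqqpQp
  sorted[2] = QpQ$qqqp
  sorted[3] = pQ$qqqpQ
  sorted[4] = pQpQ$qqq
  sorted[5] = qpQpQ$qq
  sorted[6] = qqpQpQ$q
  sorted[7] = qqqpQpQ$
sorted[5] = qpQpQ$qq

Answer: qpQpQ$qq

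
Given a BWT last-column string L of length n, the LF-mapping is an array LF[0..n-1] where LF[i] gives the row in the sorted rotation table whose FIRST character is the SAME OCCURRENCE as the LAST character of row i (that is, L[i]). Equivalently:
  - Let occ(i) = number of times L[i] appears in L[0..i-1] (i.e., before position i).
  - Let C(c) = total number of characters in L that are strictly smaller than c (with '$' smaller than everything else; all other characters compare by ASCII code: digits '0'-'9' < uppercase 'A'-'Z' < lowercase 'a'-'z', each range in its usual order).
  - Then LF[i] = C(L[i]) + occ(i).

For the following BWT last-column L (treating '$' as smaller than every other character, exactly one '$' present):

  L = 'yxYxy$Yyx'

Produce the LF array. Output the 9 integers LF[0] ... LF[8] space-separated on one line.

Answer: 6 3 1 4 7 0 2 8 5

Derivation:
Char counts: '$':1, 'Y':2, 'x':3, 'y':3
C (first-col start): C('$')=0, C('Y')=1, C('x')=3, C('y')=6
L[0]='y': occ=0, LF[0]=C('y')+0=6+0=6
L[1]='x': occ=0, LF[1]=C('x')+0=3+0=3
L[2]='Y': occ=0, LF[2]=C('Y')+0=1+0=1
L[3]='x': occ=1, LF[3]=C('x')+1=3+1=4
L[4]='y': occ=1, LF[4]=C('y')+1=6+1=7
L[5]='$': occ=0, LF[5]=C('$')+0=0+0=0
L[6]='Y': occ=1, LF[6]=C('Y')+1=1+1=2
L[7]='y': occ=2, LF[7]=C('y')+2=6+2=8
L[8]='x': occ=2, LF[8]=C('x')+2=3+2=5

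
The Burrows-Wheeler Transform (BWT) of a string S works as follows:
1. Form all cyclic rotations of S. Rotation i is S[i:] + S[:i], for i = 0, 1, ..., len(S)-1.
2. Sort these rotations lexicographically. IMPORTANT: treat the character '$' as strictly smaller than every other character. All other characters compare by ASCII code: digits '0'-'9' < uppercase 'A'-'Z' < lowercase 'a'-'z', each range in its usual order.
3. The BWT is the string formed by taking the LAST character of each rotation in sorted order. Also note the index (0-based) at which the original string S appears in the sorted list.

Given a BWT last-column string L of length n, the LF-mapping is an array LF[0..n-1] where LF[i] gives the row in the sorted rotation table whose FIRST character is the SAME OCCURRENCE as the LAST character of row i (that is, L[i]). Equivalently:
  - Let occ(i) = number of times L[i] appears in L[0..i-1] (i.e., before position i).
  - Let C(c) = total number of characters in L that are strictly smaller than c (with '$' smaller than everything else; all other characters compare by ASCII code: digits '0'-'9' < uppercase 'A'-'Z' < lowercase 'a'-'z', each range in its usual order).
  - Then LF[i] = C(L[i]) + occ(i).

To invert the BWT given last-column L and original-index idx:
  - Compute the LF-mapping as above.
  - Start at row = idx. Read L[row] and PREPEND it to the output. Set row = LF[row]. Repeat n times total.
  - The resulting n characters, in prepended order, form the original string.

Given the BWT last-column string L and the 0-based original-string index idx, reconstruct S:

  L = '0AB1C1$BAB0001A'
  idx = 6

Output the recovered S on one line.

LF mapping: 1 8 11 5 14 6 0 12 9 13 2 3 4 7 10
Walk LF starting at row 6, prepending L[row]:
  step 1: row=6, L[6]='$', prepend. Next row=LF[6]=0
  step 2: row=0, L[0]='0', prepend. Next row=LF[0]=1
  step 3: row=1, L[1]='A', prepend. Next row=LF[1]=8
  step 4: row=8, L[8]='A', prepend. Next row=LF[8]=9
  step 5: row=9, L[9]='B', prepend. Next row=LF[9]=13
  step 6: row=13, L[13]='1', prepend. Next row=LF[13]=7
  step 7: row=7, L[7]='B', prepend. Next row=LF[7]=12
  step 8: row=12, L[12]='0', prepend. Next row=LF[12]=4
  step 9: row=4, L[4]='C', prepend. Next row=LF[4]=14
  step 10: row=14, L[14]='A', prepend. Next row=LF[14]=10
  step 11: row=10, L[10]='0', prepend. Next row=LF[10]=2
  step 12: row=2, L[2]='B', prepend. Next row=LF[2]=11
  step 13: row=11, L[11]='0', prepend. Next row=LF[11]=3
  step 14: row=3, L[3]='1', prepend. Next row=LF[3]=5
  step 15: row=5, L[5]='1', prepend. Next row=LF[5]=6
Reversed output: 110B0AC0B1BAA0$

Answer: 110B0AC0B1BAA0$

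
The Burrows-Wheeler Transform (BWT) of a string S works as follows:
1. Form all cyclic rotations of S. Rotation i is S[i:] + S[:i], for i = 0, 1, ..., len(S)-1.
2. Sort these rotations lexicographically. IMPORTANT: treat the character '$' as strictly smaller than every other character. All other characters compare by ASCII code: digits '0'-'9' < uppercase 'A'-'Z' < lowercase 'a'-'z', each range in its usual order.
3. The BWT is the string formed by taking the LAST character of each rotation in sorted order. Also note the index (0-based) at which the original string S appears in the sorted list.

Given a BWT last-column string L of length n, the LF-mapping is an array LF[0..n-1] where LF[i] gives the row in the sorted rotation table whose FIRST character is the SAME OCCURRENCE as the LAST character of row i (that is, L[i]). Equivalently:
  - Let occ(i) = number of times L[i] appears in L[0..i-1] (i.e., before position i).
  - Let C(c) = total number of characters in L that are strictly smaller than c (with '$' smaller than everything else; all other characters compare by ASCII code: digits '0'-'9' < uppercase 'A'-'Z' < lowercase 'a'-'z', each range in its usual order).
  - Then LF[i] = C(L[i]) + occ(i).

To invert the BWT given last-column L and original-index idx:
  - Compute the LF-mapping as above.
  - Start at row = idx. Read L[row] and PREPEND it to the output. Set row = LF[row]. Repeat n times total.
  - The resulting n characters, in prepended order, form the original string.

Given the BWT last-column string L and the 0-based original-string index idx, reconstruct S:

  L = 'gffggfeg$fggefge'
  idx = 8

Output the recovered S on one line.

LF mapping: 9 4 5 10 11 6 1 12 0 7 13 14 2 8 15 3
Walk LF starting at row 8, prepending L[row]:
  step 1: row=8, L[8]='$', prepend. Next row=LF[8]=0
  step 2: row=0, L[0]='g', prepend. Next row=LF[0]=9
  step 3: row=9, L[9]='f', prepend. Next row=LF[9]=7
  step 4: row=7, L[7]='g', prepend. Next row=LF[7]=12
  step 5: row=12, L[12]='e', prepend. Next row=LF[12]=2
  step 6: row=2, L[2]='f', prepend. Next row=LF[2]=5
  step 7: row=5, L[5]='f', prepend. Next row=LF[5]=6
  step 8: row=6, L[6]='e', prepend. Next row=LF[6]=1
  step 9: row=1, L[1]='f', prepend. Next row=LF[1]=4
  step 10: row=4, L[4]='g', prepend. Next row=LF[4]=11
  step 11: row=11, L[11]='g', prepend. Next row=LF[11]=14
  step 12: row=14, L[14]='g', prepend. Next row=LF[14]=15
  step 13: row=15, L[15]='e', prepend. Next row=LF[15]=3
  step 14: row=3, L[3]='g', prepend. Next row=LF[3]=10
  step 15: row=10, L[10]='g', prepend. Next row=LF[10]=13
  step 16: row=13, L[13]='f', prepend. Next row=LF[13]=8
Reversed output: fggegggfeffegfg$

Answer: fggegggfeffegfg$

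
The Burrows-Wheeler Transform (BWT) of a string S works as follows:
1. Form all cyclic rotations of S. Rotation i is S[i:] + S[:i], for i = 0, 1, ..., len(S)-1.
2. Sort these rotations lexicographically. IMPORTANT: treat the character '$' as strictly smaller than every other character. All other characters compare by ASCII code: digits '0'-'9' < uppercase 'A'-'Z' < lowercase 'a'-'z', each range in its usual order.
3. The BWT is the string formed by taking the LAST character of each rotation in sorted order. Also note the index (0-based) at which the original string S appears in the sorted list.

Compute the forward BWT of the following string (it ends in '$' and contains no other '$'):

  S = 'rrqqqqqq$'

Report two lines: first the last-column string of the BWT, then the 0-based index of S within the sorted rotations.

All 9 rotations (rotation i = S[i:]+S[:i]):
  rot[0] = rrqqqqqq$
  rot[1] = rqqqqqq$r
  rot[2] = qqqqqq$rr
  rot[3] = qqqqq$rrq
  rot[4] = qqqq$rrqq
  rot[5] = qqq$rrqqq
  rot[6] = qq$rrqqqq
  rot[7] = q$rrqqqqq
  rot[8] = $rrqqqqqq
Sorted (with $ < everything):
  sorted[0] = $rrqqqqqq  (last char: 'q')
  sorted[1] = q$rrqqqqq  (last char: 'q')
  sorted[2] = qq$rrqqqq  (last char: 'q')
  sorted[3] = qqq$rrqqq  (last char: 'q')
  sorted[4] = qqqq$rrqq  (last char: 'q')
  sorted[5] = qqqqq$rrq  (last char: 'q')
  sorted[6] = qqqqqq$rr  (last char: 'r')
  sorted[7] = rqqqqqq$r  (last char: 'r')
  sorted[8] = rrqqqqqq$  (last char: '$')
Last column: qqqqqqrr$
Original string S is at sorted index 8

Answer: qqqqqqrr$
8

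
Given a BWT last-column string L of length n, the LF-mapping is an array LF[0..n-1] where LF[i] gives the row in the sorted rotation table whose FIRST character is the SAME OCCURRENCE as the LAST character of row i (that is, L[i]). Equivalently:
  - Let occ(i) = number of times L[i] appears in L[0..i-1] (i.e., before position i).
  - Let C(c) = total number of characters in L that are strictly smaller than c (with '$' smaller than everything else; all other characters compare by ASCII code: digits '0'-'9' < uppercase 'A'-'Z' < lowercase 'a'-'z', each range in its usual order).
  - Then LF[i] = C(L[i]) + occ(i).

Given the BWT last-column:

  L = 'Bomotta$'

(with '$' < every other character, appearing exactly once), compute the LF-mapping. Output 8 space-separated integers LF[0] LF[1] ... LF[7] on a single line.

Char counts: '$':1, 'B':1, 'a':1, 'm':1, 'o':2, 't':2
C (first-col start): C('$')=0, C('B')=1, C('a')=2, C('m')=3, C('o')=4, C('t')=6
L[0]='B': occ=0, LF[0]=C('B')+0=1+0=1
L[1]='o': occ=0, LF[1]=C('o')+0=4+0=4
L[2]='m': occ=0, LF[2]=C('m')+0=3+0=3
L[3]='o': occ=1, LF[3]=C('o')+1=4+1=5
L[4]='t': occ=0, LF[4]=C('t')+0=6+0=6
L[5]='t': occ=1, LF[5]=C('t')+1=6+1=7
L[6]='a': occ=0, LF[6]=C('a')+0=2+0=2
L[7]='$': occ=0, LF[7]=C('$')+0=0+0=0

Answer: 1 4 3 5 6 7 2 0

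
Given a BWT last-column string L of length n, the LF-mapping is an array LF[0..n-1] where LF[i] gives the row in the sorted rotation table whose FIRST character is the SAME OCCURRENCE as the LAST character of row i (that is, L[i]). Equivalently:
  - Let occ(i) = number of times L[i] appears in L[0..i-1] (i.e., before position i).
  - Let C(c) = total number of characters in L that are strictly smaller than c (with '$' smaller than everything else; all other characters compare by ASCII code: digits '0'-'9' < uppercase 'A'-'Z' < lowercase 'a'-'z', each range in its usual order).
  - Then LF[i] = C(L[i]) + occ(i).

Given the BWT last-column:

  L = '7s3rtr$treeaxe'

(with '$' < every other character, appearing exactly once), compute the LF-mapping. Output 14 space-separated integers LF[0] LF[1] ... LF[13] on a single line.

Answer: 2 10 1 7 11 8 0 12 9 4 5 3 13 6

Derivation:
Char counts: '$':1, '3':1, '7':1, 'a':1, 'e':3, 'r':3, 's':1, 't':2, 'x':1
C (first-col start): C('$')=0, C('3')=1, C('7')=2, C('a')=3, C('e')=4, C('r')=7, C('s')=10, C('t')=11, C('x')=13
L[0]='7': occ=0, LF[0]=C('7')+0=2+0=2
L[1]='s': occ=0, LF[1]=C('s')+0=10+0=10
L[2]='3': occ=0, LF[2]=C('3')+0=1+0=1
L[3]='r': occ=0, LF[3]=C('r')+0=7+0=7
L[4]='t': occ=0, LF[4]=C('t')+0=11+0=11
L[5]='r': occ=1, LF[5]=C('r')+1=7+1=8
L[6]='$': occ=0, LF[6]=C('$')+0=0+0=0
L[7]='t': occ=1, LF[7]=C('t')+1=11+1=12
L[8]='r': occ=2, LF[8]=C('r')+2=7+2=9
L[9]='e': occ=0, LF[9]=C('e')+0=4+0=4
L[10]='e': occ=1, LF[10]=C('e')+1=4+1=5
L[11]='a': occ=0, LF[11]=C('a')+0=3+0=3
L[12]='x': occ=0, LF[12]=C('x')+0=13+0=13
L[13]='e': occ=2, LF[13]=C('e')+2=4+2=6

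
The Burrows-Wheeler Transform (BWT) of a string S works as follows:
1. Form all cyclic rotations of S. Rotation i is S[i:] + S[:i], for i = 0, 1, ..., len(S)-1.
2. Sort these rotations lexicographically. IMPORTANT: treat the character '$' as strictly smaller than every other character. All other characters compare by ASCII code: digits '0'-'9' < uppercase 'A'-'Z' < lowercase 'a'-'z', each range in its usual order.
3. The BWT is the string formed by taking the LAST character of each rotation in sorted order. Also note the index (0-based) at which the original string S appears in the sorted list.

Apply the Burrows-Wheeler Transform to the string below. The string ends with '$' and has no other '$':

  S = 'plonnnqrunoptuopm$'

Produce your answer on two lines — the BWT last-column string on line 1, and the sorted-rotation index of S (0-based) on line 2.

All 18 rotations (rotation i = S[i:]+S[:i]):
  rot[0] = plonnnqrunoptuopm$
  rot[1] = lonnnqrunoptuopm$p
  rot[2] = onnnqrunoptuopm$pl
  rot[3] = nnnqrunoptuopm$plo
  rot[4] = nnqrunoptuopm$plon
  rot[5] = nqrunoptuopm$plonn
  rot[6] = qrunoptuopm$plonnn
  rot[7] = runoptuopm$plonnnq
  rot[8] = unoptuopm$plonnnqr
  rot[9] = noptuopm$plonnnqru
  rot[10] = optuopm$plonnnqrun
  rot[11] = ptuopm$plonnnqruno
  rot[12] = tuopm$plonnnqrunop
  rot[13] = uopm$plonnnqrunopt
  rot[14] = opm$plonnnqrunoptu
  rot[15] = pm$plonnnqrunoptuo
  rot[16] = m$plonnnqrunoptuop
  rot[17] = $plonnnqrunoptuopm
Sorted (with $ < everything):
  sorted[0] = $plonnnqrunoptuopm  (last char: 'm')
  sorted[1] = lonnnqrunoptuopm$p  (last char: 'p')
  sorted[2] = m$plonnnqrunoptuop  (last char: 'p')
  sorted[3] = nnnqrunoptuopm$plo  (last char: 'o')
  sorted[4] = nnqrunoptuopm$plon  (last char: 'n')
  sorted[5] = noptuopm$plonnnqru  (last char: 'u')
  sorted[6] = nqrunoptuopm$plonn  (last char: 'n')
  sorted[7] = onnnqrunoptuopm$pl  (last char: 'l')
  sorted[8] = opm$plonnnqrunoptu  (last char: 'u')
  sorted[9] = optuopm$plonnnqrun  (last char: 'n')
  sorted[10] = plonnnqrunoptuopm$  (last char: '$')
  sorted[11] = pm$plonnnqrunoptuo  (last char: 'o')
  sorted[12] = ptuopm$plonnnqruno  (last char: 'o')
  sorted[13] = qrunoptuopm$plonnn  (last char: 'n')
  sorted[14] = runoptuopm$plonnnq  (last char: 'q')
  sorted[15] = tuopm$plonnnqrunop  (last char: 'p')
  sorted[16] = unoptuopm$plonnnqr  (last char: 'r')
  sorted[17] = uopm$plonnnqrunopt  (last char: 't')
Last column: mpponunlun$oonqprt
Original string S is at sorted index 10

Answer: mpponunlun$oonqprt
10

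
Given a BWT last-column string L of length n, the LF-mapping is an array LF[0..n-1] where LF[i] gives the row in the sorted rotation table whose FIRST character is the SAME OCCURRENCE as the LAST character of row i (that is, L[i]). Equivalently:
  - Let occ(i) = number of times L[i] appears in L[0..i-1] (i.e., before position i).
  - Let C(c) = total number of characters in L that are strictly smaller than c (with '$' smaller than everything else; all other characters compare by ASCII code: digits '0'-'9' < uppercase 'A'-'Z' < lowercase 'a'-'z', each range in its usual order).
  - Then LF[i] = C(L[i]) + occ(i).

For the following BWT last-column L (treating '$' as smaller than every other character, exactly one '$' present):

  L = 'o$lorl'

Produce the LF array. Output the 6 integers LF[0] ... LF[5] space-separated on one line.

Answer: 3 0 1 4 5 2

Derivation:
Char counts: '$':1, 'l':2, 'o':2, 'r':1
C (first-col start): C('$')=0, C('l')=1, C('o')=3, C('r')=5
L[0]='o': occ=0, LF[0]=C('o')+0=3+0=3
L[1]='$': occ=0, LF[1]=C('$')+0=0+0=0
L[2]='l': occ=0, LF[2]=C('l')+0=1+0=1
L[3]='o': occ=1, LF[3]=C('o')+1=3+1=4
L[4]='r': occ=0, LF[4]=C('r')+0=5+0=5
L[5]='l': occ=1, LF[5]=C('l')+1=1+1=2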